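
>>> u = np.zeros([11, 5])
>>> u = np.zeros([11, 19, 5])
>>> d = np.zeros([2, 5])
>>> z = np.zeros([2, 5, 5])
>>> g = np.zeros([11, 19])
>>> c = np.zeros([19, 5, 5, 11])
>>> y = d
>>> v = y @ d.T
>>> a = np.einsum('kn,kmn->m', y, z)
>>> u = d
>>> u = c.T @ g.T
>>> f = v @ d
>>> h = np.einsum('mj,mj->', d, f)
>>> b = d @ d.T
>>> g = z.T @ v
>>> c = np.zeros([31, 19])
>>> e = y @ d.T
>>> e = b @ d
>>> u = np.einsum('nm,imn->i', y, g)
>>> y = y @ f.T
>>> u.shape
(5,)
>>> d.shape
(2, 5)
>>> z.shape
(2, 5, 5)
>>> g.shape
(5, 5, 2)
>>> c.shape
(31, 19)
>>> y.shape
(2, 2)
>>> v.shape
(2, 2)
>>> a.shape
(5,)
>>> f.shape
(2, 5)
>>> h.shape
()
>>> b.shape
(2, 2)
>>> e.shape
(2, 5)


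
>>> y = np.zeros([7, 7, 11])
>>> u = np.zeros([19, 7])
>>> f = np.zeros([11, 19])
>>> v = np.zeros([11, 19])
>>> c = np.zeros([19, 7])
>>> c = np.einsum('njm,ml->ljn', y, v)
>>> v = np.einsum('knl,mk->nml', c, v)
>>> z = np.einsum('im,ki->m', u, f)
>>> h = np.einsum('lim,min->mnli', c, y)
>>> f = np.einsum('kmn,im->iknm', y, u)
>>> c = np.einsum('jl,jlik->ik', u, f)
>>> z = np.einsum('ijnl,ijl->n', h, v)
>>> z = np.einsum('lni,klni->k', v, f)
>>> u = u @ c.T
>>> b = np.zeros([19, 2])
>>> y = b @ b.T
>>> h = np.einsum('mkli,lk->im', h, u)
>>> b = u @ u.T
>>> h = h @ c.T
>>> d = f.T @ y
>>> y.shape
(19, 19)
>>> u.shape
(19, 11)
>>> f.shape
(19, 7, 11, 7)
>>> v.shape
(7, 11, 7)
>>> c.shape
(11, 7)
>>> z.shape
(19,)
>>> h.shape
(7, 11)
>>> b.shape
(19, 19)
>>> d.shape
(7, 11, 7, 19)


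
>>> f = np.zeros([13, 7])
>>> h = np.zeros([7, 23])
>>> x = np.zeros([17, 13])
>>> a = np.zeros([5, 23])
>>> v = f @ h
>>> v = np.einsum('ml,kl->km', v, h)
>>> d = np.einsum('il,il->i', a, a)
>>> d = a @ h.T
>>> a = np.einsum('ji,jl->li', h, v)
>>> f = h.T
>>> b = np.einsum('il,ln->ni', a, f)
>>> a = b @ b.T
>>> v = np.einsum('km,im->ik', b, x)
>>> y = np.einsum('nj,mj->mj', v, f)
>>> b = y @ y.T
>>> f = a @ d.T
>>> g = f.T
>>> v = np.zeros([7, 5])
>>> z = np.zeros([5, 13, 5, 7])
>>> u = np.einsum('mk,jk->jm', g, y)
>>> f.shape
(7, 5)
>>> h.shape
(7, 23)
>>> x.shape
(17, 13)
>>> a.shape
(7, 7)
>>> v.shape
(7, 5)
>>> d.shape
(5, 7)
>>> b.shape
(23, 23)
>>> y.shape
(23, 7)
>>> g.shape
(5, 7)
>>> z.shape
(5, 13, 5, 7)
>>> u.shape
(23, 5)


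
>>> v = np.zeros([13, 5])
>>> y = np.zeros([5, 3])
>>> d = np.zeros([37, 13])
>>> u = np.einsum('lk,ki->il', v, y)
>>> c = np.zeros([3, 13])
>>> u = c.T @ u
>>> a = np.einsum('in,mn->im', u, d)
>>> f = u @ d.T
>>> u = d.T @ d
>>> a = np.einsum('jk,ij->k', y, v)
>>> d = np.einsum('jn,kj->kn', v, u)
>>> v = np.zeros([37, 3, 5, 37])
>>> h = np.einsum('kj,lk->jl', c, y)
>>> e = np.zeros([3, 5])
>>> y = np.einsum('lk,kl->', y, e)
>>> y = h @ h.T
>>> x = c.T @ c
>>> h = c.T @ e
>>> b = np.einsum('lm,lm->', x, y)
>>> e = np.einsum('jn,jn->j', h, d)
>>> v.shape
(37, 3, 5, 37)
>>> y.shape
(13, 13)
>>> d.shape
(13, 5)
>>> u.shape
(13, 13)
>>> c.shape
(3, 13)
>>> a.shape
(3,)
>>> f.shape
(13, 37)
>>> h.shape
(13, 5)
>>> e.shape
(13,)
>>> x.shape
(13, 13)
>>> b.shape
()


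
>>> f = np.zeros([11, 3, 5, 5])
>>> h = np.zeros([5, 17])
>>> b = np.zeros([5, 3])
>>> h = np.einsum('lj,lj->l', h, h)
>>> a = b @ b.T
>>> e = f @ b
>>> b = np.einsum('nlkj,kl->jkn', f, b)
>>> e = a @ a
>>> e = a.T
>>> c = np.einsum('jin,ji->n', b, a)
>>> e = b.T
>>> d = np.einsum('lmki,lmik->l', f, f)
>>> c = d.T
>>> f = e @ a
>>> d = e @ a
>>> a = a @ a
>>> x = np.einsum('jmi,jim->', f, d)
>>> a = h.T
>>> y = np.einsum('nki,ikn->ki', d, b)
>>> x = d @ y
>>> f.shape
(11, 5, 5)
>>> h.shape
(5,)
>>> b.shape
(5, 5, 11)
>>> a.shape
(5,)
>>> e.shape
(11, 5, 5)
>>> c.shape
(11,)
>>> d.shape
(11, 5, 5)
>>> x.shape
(11, 5, 5)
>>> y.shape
(5, 5)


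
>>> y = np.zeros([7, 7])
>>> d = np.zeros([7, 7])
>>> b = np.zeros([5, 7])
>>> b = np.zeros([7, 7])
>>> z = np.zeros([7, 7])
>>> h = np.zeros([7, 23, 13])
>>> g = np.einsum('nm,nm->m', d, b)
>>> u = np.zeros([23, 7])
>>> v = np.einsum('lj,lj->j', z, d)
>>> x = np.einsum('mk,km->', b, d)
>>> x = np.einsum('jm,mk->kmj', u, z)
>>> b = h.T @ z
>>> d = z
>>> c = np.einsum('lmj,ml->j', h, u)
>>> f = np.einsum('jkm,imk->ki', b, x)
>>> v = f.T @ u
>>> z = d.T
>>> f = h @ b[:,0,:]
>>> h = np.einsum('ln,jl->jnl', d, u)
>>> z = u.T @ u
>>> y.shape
(7, 7)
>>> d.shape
(7, 7)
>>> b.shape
(13, 23, 7)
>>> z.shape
(7, 7)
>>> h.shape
(23, 7, 7)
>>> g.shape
(7,)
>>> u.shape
(23, 7)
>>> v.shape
(7, 7)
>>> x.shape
(7, 7, 23)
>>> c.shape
(13,)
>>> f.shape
(7, 23, 7)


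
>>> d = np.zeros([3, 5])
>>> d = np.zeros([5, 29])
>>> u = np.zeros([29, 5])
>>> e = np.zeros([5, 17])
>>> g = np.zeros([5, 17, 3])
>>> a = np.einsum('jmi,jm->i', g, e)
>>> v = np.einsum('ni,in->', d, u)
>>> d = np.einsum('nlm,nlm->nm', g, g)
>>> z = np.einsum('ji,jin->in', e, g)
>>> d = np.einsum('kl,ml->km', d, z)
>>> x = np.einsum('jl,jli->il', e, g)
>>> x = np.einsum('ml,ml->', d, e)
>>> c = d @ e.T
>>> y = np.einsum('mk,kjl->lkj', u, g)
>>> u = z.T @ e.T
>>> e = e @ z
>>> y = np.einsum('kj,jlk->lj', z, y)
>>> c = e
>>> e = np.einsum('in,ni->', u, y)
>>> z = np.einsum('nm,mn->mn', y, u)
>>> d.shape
(5, 17)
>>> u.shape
(3, 5)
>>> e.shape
()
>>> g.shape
(5, 17, 3)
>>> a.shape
(3,)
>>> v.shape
()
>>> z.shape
(3, 5)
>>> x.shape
()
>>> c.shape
(5, 3)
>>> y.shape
(5, 3)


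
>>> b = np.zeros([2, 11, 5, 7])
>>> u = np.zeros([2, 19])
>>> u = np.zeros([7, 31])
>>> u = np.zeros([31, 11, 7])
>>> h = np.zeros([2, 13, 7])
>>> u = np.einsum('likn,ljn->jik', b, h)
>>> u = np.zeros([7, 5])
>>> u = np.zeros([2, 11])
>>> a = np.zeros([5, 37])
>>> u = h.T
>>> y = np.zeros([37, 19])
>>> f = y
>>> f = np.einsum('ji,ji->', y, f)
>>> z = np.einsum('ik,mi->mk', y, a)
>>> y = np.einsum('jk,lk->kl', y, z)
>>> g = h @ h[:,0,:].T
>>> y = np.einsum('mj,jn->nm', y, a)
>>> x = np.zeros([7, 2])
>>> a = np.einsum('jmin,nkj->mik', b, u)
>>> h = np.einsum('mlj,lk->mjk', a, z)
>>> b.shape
(2, 11, 5, 7)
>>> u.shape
(7, 13, 2)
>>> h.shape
(11, 13, 19)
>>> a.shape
(11, 5, 13)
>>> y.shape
(37, 19)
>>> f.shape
()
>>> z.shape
(5, 19)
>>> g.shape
(2, 13, 2)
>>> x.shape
(7, 2)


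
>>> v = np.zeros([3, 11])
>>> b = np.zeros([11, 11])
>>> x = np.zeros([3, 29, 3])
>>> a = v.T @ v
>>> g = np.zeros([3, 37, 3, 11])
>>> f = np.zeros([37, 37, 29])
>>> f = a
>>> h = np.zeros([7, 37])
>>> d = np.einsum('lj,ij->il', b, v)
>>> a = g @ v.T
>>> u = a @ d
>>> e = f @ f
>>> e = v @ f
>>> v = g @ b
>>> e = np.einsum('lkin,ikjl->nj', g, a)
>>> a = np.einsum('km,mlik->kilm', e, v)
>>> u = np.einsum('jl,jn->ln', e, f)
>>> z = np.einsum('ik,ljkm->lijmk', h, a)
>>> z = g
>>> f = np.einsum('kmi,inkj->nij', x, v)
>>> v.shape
(3, 37, 3, 11)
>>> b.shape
(11, 11)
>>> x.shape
(3, 29, 3)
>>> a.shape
(11, 3, 37, 3)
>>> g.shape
(3, 37, 3, 11)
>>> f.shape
(37, 3, 11)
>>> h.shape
(7, 37)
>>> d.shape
(3, 11)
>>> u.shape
(3, 11)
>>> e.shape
(11, 3)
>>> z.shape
(3, 37, 3, 11)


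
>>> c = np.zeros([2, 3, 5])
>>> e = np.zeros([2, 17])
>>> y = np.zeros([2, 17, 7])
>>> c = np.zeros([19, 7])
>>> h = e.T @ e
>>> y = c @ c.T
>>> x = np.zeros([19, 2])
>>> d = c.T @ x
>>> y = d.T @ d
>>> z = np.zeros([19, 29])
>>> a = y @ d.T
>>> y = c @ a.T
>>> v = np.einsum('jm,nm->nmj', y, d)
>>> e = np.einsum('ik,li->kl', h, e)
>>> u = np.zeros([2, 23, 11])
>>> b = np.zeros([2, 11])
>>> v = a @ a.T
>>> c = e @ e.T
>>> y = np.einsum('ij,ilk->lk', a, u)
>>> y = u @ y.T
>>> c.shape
(17, 17)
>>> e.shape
(17, 2)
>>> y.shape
(2, 23, 23)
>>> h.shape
(17, 17)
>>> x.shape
(19, 2)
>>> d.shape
(7, 2)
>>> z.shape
(19, 29)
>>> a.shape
(2, 7)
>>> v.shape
(2, 2)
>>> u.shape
(2, 23, 11)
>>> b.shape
(2, 11)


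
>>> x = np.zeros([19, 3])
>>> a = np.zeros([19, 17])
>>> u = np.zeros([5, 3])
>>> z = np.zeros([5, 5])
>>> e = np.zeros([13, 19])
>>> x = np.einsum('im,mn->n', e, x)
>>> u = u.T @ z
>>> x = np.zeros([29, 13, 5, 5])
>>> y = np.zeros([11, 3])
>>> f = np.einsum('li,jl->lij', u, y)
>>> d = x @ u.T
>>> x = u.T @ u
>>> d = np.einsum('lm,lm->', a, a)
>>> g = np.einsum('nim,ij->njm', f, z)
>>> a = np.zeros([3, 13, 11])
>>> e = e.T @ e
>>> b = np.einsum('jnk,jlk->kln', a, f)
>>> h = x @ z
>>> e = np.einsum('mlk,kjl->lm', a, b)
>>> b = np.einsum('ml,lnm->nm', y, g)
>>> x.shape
(5, 5)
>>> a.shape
(3, 13, 11)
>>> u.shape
(3, 5)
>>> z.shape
(5, 5)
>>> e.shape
(13, 3)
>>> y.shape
(11, 3)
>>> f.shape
(3, 5, 11)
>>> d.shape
()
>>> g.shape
(3, 5, 11)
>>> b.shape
(5, 11)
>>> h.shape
(5, 5)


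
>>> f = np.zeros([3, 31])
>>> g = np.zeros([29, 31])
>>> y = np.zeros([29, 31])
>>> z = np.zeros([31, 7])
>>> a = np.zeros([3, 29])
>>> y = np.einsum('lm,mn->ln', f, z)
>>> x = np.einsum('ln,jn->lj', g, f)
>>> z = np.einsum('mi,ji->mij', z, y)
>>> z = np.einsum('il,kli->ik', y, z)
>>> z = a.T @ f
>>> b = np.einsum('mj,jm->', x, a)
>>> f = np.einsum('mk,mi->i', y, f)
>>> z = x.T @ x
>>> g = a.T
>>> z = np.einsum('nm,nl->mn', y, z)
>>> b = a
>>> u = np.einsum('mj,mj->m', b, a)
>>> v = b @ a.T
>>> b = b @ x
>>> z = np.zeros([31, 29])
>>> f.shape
(31,)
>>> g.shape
(29, 3)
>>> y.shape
(3, 7)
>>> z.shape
(31, 29)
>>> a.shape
(3, 29)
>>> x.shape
(29, 3)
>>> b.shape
(3, 3)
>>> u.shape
(3,)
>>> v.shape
(3, 3)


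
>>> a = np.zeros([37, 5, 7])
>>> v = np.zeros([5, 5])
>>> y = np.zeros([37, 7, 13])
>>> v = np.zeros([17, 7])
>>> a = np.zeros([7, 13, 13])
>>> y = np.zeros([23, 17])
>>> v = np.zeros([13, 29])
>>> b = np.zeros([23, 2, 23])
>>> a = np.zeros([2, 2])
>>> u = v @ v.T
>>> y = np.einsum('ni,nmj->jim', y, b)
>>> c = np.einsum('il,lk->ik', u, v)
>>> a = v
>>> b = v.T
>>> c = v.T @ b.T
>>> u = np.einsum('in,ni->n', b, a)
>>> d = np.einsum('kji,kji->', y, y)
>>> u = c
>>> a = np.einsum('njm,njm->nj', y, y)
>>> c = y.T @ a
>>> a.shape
(23, 17)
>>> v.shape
(13, 29)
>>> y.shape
(23, 17, 2)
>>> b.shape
(29, 13)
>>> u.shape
(29, 29)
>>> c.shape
(2, 17, 17)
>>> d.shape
()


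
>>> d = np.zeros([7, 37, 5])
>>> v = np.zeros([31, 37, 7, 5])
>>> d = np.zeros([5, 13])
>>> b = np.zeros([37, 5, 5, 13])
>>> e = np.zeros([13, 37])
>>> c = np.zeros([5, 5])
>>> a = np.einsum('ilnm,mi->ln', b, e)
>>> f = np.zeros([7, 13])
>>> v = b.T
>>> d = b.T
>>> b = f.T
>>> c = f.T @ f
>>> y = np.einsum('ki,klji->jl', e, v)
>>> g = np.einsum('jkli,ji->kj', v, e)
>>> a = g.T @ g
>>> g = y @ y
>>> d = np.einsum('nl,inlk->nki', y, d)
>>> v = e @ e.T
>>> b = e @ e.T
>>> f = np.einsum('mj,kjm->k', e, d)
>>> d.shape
(5, 37, 13)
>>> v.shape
(13, 13)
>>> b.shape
(13, 13)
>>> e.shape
(13, 37)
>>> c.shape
(13, 13)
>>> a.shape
(13, 13)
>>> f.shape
(5,)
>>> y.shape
(5, 5)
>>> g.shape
(5, 5)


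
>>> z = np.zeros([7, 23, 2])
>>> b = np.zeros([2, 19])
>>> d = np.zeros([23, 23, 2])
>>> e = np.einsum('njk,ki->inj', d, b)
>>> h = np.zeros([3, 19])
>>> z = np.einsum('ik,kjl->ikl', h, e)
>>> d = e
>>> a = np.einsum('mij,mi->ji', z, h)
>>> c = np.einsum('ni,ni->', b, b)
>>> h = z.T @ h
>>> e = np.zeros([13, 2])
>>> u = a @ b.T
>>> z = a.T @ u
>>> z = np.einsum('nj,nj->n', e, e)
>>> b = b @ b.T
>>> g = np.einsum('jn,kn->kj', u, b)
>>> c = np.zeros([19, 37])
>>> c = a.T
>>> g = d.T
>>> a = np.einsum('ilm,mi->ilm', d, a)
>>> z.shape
(13,)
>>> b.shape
(2, 2)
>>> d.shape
(19, 23, 23)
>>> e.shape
(13, 2)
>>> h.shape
(23, 19, 19)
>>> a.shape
(19, 23, 23)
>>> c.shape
(19, 23)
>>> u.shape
(23, 2)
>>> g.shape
(23, 23, 19)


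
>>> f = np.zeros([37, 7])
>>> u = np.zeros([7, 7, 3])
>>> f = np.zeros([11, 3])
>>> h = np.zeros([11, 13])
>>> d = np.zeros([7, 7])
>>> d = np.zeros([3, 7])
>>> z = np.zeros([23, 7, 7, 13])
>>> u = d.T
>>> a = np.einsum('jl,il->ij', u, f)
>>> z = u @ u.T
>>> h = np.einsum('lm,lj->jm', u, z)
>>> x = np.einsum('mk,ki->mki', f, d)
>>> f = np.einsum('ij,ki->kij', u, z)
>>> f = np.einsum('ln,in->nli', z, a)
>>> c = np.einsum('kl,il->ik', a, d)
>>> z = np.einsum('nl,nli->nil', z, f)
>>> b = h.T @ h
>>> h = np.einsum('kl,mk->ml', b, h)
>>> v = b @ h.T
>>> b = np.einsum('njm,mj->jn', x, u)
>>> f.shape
(7, 7, 11)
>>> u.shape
(7, 3)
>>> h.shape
(7, 3)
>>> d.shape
(3, 7)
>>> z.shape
(7, 11, 7)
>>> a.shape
(11, 7)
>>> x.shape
(11, 3, 7)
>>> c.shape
(3, 11)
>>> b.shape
(3, 11)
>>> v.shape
(3, 7)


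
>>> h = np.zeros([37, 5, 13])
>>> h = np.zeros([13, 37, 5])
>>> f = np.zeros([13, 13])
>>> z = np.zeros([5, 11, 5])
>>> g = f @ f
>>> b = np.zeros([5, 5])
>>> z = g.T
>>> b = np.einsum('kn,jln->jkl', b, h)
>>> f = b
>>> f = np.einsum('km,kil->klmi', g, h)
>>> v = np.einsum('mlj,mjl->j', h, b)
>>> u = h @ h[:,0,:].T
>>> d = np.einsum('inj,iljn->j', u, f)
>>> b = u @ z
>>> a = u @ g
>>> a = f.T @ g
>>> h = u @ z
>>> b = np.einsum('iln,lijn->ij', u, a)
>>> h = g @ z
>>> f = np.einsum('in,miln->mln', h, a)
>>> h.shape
(13, 13)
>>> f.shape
(37, 5, 13)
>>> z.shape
(13, 13)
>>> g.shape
(13, 13)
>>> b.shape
(13, 5)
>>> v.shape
(5,)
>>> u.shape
(13, 37, 13)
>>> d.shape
(13,)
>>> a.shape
(37, 13, 5, 13)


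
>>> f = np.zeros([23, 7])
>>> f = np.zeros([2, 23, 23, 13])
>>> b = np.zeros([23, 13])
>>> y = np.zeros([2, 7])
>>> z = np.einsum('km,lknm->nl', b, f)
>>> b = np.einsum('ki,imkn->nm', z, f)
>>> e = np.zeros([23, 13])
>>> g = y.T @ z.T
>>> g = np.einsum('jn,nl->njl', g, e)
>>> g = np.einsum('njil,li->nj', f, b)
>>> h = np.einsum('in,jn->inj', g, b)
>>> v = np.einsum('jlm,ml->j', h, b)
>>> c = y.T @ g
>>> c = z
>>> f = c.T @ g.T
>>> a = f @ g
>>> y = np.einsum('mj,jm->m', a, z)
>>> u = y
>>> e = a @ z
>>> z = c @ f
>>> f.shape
(2, 2)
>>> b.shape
(13, 23)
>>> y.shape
(2,)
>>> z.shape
(23, 2)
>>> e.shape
(2, 2)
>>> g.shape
(2, 23)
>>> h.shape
(2, 23, 13)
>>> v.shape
(2,)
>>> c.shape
(23, 2)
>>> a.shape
(2, 23)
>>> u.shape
(2,)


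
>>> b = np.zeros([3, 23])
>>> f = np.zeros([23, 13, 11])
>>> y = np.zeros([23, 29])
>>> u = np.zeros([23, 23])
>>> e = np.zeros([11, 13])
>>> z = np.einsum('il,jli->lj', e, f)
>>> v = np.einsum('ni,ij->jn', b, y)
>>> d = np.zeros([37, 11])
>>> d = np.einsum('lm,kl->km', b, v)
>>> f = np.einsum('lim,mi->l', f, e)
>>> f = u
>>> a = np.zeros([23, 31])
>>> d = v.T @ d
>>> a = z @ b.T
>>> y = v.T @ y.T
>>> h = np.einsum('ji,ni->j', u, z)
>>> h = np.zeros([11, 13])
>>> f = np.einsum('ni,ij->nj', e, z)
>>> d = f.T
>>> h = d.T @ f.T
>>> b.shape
(3, 23)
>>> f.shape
(11, 23)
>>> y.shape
(3, 23)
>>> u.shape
(23, 23)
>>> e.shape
(11, 13)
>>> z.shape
(13, 23)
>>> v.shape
(29, 3)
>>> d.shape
(23, 11)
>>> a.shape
(13, 3)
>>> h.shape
(11, 11)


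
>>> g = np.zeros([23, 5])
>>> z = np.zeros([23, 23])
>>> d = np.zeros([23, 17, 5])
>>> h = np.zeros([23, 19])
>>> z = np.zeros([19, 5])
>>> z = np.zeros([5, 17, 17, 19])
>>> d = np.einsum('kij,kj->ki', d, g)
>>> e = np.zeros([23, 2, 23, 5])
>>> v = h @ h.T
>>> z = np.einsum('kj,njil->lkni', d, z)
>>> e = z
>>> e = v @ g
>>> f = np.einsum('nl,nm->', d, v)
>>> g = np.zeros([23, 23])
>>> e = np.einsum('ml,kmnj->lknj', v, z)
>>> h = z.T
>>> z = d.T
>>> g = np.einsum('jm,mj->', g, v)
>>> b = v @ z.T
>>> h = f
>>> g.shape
()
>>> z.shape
(17, 23)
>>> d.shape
(23, 17)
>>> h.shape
()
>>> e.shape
(23, 19, 5, 17)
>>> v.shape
(23, 23)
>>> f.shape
()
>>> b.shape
(23, 17)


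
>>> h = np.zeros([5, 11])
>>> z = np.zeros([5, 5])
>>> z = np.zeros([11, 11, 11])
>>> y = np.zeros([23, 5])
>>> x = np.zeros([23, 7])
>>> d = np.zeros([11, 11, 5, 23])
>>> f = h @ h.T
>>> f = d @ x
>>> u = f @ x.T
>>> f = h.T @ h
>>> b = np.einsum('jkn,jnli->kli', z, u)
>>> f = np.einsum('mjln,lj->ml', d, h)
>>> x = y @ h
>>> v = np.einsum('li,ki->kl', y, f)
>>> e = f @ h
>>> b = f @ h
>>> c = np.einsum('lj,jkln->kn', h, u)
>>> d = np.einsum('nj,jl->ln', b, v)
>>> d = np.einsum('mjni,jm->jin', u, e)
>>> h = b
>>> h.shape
(11, 11)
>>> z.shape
(11, 11, 11)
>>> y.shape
(23, 5)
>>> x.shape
(23, 11)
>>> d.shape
(11, 23, 5)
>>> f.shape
(11, 5)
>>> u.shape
(11, 11, 5, 23)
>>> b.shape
(11, 11)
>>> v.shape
(11, 23)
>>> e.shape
(11, 11)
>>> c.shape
(11, 23)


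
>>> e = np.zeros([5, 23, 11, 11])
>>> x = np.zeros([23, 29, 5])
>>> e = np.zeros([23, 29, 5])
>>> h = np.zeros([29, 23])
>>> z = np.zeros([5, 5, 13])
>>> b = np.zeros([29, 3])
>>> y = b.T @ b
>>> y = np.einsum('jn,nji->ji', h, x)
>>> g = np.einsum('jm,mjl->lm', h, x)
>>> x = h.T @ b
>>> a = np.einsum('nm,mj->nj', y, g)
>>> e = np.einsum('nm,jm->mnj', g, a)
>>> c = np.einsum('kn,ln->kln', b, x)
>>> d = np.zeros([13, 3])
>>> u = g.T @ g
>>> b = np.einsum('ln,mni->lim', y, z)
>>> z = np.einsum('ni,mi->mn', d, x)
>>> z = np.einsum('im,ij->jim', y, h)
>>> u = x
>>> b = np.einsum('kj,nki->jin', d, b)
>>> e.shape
(23, 5, 29)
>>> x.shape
(23, 3)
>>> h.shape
(29, 23)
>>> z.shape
(23, 29, 5)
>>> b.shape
(3, 5, 29)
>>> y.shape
(29, 5)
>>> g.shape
(5, 23)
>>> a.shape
(29, 23)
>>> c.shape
(29, 23, 3)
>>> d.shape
(13, 3)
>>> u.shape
(23, 3)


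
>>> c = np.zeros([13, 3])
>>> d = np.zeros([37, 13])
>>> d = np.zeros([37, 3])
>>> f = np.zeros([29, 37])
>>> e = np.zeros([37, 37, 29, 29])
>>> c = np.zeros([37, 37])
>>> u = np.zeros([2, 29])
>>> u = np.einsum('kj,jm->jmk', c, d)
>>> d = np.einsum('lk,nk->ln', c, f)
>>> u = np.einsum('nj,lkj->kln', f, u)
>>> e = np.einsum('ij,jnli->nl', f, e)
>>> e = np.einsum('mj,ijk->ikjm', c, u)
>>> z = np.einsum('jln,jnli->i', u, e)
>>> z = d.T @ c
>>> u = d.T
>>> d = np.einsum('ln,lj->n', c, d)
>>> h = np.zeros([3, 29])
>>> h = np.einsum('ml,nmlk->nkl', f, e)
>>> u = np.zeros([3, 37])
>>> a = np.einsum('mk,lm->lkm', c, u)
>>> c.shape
(37, 37)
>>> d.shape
(37,)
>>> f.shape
(29, 37)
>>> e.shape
(3, 29, 37, 37)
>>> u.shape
(3, 37)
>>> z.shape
(29, 37)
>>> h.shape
(3, 37, 37)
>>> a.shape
(3, 37, 37)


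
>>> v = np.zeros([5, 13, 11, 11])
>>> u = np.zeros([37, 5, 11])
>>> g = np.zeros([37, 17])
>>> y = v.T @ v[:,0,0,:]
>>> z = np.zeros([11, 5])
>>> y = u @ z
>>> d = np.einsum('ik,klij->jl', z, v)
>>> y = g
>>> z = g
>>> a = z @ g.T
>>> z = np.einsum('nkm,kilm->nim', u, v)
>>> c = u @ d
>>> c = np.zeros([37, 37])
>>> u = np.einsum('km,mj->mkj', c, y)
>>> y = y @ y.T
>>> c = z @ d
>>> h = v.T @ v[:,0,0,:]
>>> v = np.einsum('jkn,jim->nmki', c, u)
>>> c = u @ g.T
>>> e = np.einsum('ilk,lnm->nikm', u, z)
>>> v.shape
(13, 17, 13, 37)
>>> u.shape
(37, 37, 17)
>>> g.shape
(37, 17)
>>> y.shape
(37, 37)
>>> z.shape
(37, 13, 11)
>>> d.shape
(11, 13)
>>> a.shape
(37, 37)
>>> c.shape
(37, 37, 37)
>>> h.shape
(11, 11, 13, 11)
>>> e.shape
(13, 37, 17, 11)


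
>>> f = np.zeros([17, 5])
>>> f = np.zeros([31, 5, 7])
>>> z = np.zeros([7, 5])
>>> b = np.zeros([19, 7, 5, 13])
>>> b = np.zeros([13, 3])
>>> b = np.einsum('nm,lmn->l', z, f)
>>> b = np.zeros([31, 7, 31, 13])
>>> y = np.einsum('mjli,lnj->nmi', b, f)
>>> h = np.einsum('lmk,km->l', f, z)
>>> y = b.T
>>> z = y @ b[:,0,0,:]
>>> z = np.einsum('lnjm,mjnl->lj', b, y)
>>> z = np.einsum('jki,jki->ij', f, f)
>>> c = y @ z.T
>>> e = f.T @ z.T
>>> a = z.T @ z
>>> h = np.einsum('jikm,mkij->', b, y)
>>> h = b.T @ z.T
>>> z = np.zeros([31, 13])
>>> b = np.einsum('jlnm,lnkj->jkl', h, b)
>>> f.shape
(31, 5, 7)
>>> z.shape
(31, 13)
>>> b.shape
(13, 31, 31)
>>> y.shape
(13, 31, 7, 31)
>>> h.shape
(13, 31, 7, 7)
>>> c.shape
(13, 31, 7, 7)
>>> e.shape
(7, 5, 7)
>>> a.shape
(31, 31)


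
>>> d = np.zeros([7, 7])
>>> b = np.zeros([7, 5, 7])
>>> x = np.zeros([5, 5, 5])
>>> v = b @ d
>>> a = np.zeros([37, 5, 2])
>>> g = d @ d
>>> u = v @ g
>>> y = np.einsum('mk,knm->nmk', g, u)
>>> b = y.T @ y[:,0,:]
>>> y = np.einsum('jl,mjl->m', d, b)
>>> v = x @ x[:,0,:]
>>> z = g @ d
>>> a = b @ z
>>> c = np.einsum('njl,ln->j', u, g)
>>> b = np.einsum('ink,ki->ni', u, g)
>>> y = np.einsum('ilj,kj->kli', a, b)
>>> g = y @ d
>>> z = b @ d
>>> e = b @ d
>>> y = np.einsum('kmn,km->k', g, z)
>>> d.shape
(7, 7)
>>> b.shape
(5, 7)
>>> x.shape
(5, 5, 5)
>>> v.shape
(5, 5, 5)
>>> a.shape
(7, 7, 7)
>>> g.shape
(5, 7, 7)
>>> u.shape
(7, 5, 7)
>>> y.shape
(5,)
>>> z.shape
(5, 7)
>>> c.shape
(5,)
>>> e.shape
(5, 7)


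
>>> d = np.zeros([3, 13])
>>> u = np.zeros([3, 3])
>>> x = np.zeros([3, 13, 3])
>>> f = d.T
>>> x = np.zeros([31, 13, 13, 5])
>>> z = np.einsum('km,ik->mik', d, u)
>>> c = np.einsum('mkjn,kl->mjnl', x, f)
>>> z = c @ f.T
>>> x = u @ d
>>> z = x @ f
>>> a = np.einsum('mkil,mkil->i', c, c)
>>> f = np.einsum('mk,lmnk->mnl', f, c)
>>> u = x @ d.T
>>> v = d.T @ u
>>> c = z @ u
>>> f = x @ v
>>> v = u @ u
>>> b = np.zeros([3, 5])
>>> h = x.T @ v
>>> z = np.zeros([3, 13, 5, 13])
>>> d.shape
(3, 13)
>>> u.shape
(3, 3)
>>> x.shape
(3, 13)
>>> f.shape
(3, 3)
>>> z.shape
(3, 13, 5, 13)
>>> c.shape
(3, 3)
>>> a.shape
(5,)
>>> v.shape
(3, 3)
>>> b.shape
(3, 5)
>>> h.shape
(13, 3)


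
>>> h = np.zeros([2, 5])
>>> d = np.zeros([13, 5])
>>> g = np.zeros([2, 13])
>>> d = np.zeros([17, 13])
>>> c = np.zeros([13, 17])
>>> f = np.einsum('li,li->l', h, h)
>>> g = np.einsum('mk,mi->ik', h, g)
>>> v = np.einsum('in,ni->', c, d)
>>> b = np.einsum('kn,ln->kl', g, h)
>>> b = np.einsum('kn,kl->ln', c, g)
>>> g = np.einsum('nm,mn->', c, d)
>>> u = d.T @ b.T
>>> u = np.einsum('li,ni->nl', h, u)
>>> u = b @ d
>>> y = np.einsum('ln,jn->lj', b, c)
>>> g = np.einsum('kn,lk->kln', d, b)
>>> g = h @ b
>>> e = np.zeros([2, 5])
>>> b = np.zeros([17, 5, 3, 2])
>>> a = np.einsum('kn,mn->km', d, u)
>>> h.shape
(2, 5)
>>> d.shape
(17, 13)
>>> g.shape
(2, 17)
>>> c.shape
(13, 17)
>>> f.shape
(2,)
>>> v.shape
()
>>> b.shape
(17, 5, 3, 2)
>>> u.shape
(5, 13)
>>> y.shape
(5, 13)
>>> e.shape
(2, 5)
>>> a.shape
(17, 5)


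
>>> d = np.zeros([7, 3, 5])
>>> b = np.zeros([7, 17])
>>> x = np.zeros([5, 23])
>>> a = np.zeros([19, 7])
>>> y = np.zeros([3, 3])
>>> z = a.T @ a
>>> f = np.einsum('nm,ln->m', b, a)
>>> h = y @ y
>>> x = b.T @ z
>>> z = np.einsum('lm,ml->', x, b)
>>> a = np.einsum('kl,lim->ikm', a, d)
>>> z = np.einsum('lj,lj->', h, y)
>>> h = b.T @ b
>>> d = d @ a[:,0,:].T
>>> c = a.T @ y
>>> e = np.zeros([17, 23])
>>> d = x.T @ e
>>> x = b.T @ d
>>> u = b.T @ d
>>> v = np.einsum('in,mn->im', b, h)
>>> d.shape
(7, 23)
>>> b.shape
(7, 17)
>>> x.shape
(17, 23)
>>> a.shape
(3, 19, 5)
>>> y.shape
(3, 3)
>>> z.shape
()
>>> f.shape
(17,)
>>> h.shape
(17, 17)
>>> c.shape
(5, 19, 3)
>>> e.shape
(17, 23)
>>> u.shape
(17, 23)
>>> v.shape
(7, 17)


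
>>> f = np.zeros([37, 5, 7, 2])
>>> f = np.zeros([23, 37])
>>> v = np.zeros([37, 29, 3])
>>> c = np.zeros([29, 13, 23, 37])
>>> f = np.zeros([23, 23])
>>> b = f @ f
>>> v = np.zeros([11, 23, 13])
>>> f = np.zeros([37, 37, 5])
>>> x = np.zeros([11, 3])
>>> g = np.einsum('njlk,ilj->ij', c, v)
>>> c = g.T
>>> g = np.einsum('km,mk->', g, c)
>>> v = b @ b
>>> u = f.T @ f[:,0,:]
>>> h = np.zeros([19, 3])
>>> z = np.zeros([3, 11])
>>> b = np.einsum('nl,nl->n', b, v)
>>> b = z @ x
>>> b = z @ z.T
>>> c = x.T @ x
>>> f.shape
(37, 37, 5)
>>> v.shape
(23, 23)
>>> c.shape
(3, 3)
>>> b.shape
(3, 3)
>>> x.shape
(11, 3)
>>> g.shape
()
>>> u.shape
(5, 37, 5)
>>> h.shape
(19, 3)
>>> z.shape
(3, 11)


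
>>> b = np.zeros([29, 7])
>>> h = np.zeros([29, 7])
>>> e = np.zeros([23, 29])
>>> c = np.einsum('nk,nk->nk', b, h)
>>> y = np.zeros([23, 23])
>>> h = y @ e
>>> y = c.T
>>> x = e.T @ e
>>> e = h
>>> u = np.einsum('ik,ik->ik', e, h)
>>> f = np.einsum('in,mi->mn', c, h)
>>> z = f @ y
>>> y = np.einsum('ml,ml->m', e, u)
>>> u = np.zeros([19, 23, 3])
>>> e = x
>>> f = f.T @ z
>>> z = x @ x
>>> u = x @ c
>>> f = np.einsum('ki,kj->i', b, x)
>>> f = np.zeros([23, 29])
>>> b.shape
(29, 7)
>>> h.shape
(23, 29)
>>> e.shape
(29, 29)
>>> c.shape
(29, 7)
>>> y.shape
(23,)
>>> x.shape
(29, 29)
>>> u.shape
(29, 7)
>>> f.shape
(23, 29)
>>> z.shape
(29, 29)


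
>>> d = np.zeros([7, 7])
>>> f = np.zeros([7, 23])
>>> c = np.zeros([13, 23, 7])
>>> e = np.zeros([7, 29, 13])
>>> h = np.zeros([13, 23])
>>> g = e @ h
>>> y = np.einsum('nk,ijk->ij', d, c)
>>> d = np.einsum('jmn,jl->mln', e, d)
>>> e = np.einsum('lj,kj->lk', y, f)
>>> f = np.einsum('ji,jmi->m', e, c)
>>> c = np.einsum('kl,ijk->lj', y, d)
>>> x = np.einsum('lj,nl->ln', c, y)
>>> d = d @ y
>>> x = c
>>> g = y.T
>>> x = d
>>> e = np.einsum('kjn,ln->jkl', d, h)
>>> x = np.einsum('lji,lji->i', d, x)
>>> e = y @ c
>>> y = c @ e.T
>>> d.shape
(29, 7, 23)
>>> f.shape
(23,)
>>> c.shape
(23, 7)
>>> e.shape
(13, 7)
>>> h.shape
(13, 23)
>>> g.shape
(23, 13)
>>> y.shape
(23, 13)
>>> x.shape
(23,)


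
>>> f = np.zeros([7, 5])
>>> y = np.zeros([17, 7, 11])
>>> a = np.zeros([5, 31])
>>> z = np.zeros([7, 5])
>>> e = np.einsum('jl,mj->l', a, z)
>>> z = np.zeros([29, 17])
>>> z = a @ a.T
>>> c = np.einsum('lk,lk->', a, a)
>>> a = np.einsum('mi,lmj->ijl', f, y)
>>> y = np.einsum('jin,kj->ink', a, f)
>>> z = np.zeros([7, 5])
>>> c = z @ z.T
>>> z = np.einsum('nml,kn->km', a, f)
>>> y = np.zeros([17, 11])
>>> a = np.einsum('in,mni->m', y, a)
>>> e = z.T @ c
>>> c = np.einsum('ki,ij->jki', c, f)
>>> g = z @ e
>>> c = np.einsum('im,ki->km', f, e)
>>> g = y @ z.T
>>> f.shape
(7, 5)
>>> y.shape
(17, 11)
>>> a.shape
(5,)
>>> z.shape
(7, 11)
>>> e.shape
(11, 7)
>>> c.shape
(11, 5)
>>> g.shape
(17, 7)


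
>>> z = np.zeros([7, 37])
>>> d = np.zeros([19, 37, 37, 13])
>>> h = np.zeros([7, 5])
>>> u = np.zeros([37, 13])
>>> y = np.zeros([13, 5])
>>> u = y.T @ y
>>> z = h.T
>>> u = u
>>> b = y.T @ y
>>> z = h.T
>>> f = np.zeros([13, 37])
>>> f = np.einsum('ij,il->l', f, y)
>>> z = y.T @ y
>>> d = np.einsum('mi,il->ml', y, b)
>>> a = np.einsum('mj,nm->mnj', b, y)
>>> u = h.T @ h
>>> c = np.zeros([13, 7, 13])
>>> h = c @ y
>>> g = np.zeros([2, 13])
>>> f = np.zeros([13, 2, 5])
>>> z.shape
(5, 5)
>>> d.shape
(13, 5)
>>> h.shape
(13, 7, 5)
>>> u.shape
(5, 5)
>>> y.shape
(13, 5)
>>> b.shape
(5, 5)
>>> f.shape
(13, 2, 5)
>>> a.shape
(5, 13, 5)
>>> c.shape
(13, 7, 13)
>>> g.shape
(2, 13)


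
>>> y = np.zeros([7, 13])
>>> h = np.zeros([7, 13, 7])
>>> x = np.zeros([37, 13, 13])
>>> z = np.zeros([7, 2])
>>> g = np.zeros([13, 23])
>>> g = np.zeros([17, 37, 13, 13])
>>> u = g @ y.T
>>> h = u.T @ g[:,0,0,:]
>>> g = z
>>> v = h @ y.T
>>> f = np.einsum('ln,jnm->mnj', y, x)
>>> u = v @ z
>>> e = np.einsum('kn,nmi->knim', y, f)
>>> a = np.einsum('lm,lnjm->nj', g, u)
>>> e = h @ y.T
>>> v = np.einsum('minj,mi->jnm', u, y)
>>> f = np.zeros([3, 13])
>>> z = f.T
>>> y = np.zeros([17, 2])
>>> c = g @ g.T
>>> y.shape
(17, 2)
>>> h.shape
(7, 13, 37, 13)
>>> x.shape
(37, 13, 13)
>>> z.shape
(13, 3)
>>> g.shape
(7, 2)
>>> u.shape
(7, 13, 37, 2)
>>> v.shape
(2, 37, 7)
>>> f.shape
(3, 13)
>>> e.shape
(7, 13, 37, 7)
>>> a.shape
(13, 37)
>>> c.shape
(7, 7)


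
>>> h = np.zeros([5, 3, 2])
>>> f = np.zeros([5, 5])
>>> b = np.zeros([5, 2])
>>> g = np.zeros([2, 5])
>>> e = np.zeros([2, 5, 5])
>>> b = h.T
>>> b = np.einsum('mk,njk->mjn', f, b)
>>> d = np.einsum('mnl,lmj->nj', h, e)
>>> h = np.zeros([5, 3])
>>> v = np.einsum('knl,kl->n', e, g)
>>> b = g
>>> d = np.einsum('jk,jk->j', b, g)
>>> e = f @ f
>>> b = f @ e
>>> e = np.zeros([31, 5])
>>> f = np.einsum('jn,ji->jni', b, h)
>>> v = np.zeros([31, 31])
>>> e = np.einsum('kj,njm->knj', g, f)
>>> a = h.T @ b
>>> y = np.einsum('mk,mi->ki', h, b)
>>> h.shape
(5, 3)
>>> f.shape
(5, 5, 3)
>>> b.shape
(5, 5)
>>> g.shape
(2, 5)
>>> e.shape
(2, 5, 5)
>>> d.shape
(2,)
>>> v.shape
(31, 31)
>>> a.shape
(3, 5)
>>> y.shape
(3, 5)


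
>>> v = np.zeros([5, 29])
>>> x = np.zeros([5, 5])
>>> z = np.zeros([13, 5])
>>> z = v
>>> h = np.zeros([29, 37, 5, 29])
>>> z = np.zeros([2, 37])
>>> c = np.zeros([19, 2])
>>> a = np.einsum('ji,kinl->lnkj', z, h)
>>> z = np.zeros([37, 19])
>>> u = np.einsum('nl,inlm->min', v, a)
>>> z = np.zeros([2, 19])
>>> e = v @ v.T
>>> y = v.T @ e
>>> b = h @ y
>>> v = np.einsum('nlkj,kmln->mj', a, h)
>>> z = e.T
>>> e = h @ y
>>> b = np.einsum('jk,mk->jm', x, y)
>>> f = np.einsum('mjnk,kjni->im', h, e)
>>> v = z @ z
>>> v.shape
(5, 5)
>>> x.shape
(5, 5)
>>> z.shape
(5, 5)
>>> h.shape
(29, 37, 5, 29)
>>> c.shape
(19, 2)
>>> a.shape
(29, 5, 29, 2)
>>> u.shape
(2, 29, 5)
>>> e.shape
(29, 37, 5, 5)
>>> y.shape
(29, 5)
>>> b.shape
(5, 29)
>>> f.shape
(5, 29)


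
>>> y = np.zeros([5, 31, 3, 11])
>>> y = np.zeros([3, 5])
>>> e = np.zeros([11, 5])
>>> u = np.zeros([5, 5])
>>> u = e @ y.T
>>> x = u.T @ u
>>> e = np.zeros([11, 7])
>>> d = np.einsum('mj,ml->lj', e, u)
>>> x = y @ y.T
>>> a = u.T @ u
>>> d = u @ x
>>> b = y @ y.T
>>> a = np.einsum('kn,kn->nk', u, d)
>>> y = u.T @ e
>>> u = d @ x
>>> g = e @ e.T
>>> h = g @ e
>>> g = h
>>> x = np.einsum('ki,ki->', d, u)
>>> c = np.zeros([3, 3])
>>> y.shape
(3, 7)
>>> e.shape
(11, 7)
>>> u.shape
(11, 3)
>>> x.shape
()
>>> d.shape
(11, 3)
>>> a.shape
(3, 11)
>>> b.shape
(3, 3)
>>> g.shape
(11, 7)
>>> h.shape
(11, 7)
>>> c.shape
(3, 3)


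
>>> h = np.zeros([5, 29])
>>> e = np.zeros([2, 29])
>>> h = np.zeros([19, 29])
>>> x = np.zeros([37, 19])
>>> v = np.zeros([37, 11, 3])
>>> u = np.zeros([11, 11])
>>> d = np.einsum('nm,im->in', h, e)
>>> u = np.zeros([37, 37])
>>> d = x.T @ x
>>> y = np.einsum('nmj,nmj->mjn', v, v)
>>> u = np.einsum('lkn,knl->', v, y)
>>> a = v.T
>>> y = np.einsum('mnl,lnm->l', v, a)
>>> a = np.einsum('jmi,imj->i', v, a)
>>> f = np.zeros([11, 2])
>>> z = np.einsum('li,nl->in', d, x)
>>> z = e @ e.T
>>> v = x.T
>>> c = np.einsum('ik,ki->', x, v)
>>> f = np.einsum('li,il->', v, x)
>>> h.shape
(19, 29)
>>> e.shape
(2, 29)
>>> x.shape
(37, 19)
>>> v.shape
(19, 37)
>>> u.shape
()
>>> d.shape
(19, 19)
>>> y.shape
(3,)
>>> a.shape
(3,)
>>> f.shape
()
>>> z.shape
(2, 2)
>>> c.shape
()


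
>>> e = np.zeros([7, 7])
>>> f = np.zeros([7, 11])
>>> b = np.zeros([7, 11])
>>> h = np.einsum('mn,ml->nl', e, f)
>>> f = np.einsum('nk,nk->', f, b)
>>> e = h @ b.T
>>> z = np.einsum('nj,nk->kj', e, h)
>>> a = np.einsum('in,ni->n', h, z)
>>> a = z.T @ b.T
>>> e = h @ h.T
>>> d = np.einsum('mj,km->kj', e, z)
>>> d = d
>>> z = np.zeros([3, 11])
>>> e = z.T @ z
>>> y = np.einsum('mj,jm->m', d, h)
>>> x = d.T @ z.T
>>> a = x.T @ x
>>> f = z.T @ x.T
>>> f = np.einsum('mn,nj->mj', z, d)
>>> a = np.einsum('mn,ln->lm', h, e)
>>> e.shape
(11, 11)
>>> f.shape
(3, 7)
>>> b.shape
(7, 11)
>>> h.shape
(7, 11)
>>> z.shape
(3, 11)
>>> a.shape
(11, 7)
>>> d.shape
(11, 7)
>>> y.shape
(11,)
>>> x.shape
(7, 3)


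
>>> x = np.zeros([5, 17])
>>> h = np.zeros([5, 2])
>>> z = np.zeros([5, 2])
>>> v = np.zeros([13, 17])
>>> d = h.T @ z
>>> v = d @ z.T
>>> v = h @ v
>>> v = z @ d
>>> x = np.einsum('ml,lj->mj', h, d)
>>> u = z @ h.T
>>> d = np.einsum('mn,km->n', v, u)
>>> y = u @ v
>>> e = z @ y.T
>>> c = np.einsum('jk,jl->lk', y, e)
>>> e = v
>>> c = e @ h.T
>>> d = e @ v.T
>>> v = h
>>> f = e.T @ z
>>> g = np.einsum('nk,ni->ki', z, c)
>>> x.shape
(5, 2)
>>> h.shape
(5, 2)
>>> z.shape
(5, 2)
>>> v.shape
(5, 2)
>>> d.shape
(5, 5)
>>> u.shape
(5, 5)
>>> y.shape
(5, 2)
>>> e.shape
(5, 2)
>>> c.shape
(5, 5)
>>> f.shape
(2, 2)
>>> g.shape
(2, 5)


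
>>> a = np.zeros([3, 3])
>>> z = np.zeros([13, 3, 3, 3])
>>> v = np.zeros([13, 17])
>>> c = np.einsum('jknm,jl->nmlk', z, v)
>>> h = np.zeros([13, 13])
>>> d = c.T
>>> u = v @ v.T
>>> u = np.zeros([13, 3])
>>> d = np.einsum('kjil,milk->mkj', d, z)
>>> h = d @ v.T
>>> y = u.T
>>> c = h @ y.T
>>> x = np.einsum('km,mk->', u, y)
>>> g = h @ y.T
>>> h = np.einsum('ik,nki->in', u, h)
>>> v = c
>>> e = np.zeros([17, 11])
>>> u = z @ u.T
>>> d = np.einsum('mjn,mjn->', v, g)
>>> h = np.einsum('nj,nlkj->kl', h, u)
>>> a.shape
(3, 3)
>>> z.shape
(13, 3, 3, 3)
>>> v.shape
(13, 3, 3)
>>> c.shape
(13, 3, 3)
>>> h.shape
(3, 3)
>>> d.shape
()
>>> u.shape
(13, 3, 3, 13)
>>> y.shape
(3, 13)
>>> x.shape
()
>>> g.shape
(13, 3, 3)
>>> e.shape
(17, 11)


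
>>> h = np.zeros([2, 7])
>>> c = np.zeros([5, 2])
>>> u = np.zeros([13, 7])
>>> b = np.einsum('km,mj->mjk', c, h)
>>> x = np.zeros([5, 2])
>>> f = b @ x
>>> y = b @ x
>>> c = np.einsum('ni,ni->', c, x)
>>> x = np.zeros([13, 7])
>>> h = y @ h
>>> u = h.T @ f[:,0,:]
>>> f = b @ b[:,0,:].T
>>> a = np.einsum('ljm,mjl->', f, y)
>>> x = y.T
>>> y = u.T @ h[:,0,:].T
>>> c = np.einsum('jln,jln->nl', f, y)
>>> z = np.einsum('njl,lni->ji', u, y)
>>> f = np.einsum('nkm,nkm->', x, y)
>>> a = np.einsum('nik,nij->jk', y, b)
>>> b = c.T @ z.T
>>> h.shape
(2, 7, 7)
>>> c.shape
(2, 7)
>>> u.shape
(7, 7, 2)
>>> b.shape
(7, 7)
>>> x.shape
(2, 7, 2)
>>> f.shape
()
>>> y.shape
(2, 7, 2)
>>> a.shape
(5, 2)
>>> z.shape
(7, 2)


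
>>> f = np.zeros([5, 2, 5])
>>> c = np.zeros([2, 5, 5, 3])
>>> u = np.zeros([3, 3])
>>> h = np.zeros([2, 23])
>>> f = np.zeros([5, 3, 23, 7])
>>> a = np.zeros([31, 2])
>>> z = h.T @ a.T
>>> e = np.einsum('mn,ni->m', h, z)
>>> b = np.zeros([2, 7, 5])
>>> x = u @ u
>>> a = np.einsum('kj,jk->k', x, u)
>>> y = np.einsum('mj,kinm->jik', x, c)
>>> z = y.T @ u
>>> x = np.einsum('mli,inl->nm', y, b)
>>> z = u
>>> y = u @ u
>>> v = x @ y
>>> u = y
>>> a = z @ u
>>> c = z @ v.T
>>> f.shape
(5, 3, 23, 7)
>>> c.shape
(3, 7)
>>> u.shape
(3, 3)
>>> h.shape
(2, 23)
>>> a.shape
(3, 3)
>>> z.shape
(3, 3)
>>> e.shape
(2,)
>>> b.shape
(2, 7, 5)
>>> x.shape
(7, 3)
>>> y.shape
(3, 3)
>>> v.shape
(7, 3)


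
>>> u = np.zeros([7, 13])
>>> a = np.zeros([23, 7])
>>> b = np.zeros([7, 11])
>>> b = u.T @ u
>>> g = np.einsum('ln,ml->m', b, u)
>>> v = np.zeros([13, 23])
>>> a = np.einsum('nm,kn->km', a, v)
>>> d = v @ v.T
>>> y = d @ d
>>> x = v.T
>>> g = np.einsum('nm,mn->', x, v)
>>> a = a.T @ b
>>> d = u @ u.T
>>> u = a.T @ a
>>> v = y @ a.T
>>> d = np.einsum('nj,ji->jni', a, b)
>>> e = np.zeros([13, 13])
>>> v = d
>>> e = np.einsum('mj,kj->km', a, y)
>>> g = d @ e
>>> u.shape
(13, 13)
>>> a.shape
(7, 13)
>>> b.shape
(13, 13)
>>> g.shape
(13, 7, 7)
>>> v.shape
(13, 7, 13)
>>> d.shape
(13, 7, 13)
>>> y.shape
(13, 13)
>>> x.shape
(23, 13)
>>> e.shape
(13, 7)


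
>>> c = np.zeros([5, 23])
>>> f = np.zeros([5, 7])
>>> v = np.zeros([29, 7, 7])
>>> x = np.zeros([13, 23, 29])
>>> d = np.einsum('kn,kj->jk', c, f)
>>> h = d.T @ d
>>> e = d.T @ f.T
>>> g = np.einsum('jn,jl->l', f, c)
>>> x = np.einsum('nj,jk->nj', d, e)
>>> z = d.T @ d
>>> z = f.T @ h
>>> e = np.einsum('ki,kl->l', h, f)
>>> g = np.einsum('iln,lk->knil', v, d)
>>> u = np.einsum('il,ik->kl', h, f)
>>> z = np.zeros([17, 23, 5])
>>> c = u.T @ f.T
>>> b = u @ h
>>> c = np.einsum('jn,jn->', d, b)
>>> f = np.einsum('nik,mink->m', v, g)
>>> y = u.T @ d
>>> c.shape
()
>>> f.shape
(5,)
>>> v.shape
(29, 7, 7)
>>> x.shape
(7, 5)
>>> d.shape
(7, 5)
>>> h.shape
(5, 5)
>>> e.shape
(7,)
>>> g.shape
(5, 7, 29, 7)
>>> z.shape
(17, 23, 5)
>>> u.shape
(7, 5)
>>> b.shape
(7, 5)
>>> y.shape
(5, 5)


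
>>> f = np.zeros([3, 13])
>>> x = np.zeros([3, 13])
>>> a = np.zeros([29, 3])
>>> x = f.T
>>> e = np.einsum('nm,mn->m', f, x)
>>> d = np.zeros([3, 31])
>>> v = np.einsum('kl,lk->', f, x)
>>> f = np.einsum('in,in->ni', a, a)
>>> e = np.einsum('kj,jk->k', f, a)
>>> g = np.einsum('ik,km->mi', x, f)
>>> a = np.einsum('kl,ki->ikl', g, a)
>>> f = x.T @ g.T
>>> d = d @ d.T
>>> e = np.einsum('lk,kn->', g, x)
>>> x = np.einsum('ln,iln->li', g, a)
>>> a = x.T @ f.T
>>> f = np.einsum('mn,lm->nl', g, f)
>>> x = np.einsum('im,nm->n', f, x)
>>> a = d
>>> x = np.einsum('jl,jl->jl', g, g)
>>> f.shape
(13, 3)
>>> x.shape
(29, 13)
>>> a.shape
(3, 3)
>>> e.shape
()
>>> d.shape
(3, 3)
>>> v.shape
()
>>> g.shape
(29, 13)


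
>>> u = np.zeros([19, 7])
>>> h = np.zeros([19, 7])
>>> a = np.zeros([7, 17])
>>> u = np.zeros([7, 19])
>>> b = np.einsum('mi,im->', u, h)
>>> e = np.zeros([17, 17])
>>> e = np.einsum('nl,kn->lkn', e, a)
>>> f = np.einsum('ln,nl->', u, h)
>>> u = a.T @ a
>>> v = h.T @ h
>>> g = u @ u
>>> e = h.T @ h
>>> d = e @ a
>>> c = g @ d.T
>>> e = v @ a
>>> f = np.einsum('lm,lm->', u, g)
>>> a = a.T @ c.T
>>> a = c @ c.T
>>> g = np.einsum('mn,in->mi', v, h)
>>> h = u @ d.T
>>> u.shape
(17, 17)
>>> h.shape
(17, 7)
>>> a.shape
(17, 17)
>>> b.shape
()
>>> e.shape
(7, 17)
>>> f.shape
()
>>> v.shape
(7, 7)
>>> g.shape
(7, 19)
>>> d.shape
(7, 17)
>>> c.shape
(17, 7)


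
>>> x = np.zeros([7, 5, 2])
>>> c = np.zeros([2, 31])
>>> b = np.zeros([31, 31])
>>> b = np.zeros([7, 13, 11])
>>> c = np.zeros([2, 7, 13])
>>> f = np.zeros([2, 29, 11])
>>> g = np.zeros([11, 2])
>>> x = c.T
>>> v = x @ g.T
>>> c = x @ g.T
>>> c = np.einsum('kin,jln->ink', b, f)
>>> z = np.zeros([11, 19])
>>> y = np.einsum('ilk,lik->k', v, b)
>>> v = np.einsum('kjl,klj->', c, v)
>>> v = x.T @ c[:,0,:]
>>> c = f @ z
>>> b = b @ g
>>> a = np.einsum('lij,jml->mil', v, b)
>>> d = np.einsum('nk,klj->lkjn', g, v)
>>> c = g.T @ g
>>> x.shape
(13, 7, 2)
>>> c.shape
(2, 2)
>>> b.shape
(7, 13, 2)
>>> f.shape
(2, 29, 11)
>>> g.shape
(11, 2)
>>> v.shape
(2, 7, 7)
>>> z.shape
(11, 19)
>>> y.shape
(11,)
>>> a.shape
(13, 7, 2)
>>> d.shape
(7, 2, 7, 11)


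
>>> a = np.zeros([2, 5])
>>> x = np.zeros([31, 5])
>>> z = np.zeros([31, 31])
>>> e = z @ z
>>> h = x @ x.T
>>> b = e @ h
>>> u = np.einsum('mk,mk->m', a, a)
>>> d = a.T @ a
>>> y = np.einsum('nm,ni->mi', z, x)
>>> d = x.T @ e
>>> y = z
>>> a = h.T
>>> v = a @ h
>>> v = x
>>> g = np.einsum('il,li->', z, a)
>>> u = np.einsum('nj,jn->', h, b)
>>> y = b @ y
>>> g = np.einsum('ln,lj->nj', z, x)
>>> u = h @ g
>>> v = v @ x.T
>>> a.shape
(31, 31)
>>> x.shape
(31, 5)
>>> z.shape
(31, 31)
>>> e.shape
(31, 31)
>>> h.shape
(31, 31)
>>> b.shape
(31, 31)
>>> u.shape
(31, 5)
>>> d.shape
(5, 31)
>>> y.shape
(31, 31)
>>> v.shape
(31, 31)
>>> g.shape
(31, 5)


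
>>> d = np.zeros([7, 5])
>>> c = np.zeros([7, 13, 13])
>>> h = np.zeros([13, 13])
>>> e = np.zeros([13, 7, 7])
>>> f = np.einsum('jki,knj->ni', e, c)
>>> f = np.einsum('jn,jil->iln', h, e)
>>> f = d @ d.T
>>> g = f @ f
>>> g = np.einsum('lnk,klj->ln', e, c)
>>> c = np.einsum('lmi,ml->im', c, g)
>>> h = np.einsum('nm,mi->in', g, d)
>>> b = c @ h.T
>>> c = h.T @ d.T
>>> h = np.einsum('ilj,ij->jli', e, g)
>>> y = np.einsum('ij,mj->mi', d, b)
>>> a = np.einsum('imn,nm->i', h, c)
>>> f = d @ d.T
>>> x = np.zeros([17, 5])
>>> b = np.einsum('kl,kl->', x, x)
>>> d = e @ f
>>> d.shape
(13, 7, 7)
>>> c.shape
(13, 7)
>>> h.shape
(7, 7, 13)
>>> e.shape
(13, 7, 7)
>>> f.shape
(7, 7)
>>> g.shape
(13, 7)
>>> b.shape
()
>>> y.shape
(13, 7)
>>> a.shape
(7,)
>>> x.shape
(17, 5)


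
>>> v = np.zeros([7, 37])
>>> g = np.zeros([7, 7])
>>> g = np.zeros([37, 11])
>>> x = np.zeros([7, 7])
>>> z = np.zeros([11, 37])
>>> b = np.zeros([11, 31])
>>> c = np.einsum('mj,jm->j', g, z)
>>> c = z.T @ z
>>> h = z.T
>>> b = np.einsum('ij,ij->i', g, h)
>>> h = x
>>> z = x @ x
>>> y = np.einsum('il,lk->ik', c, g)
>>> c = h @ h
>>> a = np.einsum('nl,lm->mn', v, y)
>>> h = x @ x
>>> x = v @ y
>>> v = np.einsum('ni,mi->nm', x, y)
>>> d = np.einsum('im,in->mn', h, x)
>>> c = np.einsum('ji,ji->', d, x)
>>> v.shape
(7, 37)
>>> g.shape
(37, 11)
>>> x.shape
(7, 11)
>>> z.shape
(7, 7)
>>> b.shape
(37,)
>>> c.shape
()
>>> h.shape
(7, 7)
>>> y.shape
(37, 11)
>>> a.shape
(11, 7)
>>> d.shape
(7, 11)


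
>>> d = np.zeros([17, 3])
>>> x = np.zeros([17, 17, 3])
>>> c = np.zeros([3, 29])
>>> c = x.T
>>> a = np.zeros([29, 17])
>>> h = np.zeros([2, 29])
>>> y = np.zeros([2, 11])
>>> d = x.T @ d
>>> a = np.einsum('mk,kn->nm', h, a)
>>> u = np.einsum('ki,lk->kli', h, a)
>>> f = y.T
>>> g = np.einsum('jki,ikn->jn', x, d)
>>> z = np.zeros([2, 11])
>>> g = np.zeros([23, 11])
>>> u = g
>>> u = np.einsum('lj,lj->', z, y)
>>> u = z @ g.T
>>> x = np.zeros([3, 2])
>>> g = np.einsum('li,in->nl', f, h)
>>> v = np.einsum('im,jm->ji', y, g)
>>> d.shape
(3, 17, 3)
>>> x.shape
(3, 2)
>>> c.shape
(3, 17, 17)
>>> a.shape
(17, 2)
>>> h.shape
(2, 29)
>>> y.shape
(2, 11)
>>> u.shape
(2, 23)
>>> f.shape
(11, 2)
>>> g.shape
(29, 11)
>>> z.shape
(2, 11)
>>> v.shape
(29, 2)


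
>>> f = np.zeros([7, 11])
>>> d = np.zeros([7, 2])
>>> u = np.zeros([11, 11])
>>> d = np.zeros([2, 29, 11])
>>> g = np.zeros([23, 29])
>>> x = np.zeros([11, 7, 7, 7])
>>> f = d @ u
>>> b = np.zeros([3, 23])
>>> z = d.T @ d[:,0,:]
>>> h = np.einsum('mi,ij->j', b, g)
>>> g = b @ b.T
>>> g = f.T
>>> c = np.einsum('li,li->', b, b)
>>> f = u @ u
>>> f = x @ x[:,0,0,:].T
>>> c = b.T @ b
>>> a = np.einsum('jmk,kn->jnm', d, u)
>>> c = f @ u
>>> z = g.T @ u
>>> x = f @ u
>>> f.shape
(11, 7, 7, 11)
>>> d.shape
(2, 29, 11)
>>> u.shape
(11, 11)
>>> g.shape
(11, 29, 2)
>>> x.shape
(11, 7, 7, 11)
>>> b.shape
(3, 23)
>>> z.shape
(2, 29, 11)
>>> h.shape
(29,)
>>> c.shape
(11, 7, 7, 11)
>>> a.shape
(2, 11, 29)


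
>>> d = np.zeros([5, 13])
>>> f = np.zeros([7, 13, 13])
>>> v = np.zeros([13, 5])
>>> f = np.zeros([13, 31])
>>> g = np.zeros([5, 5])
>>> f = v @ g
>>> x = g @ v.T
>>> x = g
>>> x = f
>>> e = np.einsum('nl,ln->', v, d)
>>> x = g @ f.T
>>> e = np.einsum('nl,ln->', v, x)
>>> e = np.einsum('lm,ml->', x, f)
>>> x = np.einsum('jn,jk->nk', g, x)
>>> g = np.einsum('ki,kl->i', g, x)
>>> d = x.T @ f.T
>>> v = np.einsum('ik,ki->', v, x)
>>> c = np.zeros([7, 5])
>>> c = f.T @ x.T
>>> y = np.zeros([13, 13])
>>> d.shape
(13, 13)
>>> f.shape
(13, 5)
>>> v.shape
()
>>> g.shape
(5,)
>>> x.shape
(5, 13)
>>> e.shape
()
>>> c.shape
(5, 5)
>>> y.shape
(13, 13)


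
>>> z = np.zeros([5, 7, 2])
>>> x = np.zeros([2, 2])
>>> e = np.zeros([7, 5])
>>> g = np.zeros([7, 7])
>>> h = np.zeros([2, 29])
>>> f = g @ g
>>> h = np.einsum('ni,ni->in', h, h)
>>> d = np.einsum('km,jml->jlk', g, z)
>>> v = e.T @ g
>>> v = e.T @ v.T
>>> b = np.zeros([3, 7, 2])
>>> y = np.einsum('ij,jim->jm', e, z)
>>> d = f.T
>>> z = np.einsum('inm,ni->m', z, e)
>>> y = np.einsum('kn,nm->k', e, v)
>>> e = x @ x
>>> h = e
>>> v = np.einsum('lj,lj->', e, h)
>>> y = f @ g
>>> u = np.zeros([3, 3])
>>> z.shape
(2,)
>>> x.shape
(2, 2)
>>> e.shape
(2, 2)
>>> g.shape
(7, 7)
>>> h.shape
(2, 2)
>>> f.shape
(7, 7)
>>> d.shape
(7, 7)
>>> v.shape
()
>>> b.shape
(3, 7, 2)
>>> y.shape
(7, 7)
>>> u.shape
(3, 3)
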